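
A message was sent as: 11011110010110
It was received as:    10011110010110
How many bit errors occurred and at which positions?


XOR: 01000000000000

1 error(s) at position(s): 1


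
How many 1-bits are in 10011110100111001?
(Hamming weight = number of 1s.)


Counting 1s in 10011110100111001

10


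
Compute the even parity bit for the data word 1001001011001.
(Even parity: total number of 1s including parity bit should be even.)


Number of 1s in data: 6
Parity bit: 0

0


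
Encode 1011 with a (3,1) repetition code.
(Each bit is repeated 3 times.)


Each bit -> 3 copies

111000111111


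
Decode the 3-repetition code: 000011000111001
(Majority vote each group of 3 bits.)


Groups: 000, 011, 000, 111, 001
Majority votes: 01010

01010


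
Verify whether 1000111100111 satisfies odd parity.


Number of 1s: 8

No, parity error (8 ones)


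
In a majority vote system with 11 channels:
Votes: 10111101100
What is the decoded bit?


Ones: 7 out of 11
Threshold: 6

1 (7/11 voted 1)


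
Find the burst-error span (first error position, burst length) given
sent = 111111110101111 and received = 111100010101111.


XOR: 000011100000000

Burst at position 4, length 3


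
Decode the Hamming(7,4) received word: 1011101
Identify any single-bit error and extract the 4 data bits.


Syndrome = 4: error at position 4

Data: 1101 (corrected bit 4)


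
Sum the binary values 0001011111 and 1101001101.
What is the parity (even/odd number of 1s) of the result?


0001011111 = 95
1101001101 = 845
Sum = 940 = 1110101100
1s count = 6

even parity (6 ones in 1110101100)


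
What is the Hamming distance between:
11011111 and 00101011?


XOR: 11110100
Count of 1s: 5

5


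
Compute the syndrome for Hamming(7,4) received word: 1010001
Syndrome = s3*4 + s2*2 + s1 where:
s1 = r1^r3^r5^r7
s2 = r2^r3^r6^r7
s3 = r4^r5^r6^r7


s1=1, s2=0, s3=1

Syndrome = 5 (error at position 5)


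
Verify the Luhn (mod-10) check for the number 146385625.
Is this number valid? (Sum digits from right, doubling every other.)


Luhn sum = 45
45 mod 10 = 5

Invalid (Luhn sum mod 10 = 5)


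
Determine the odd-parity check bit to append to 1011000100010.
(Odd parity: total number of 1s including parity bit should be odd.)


Number of 1s in data: 5
Parity bit: 0

0


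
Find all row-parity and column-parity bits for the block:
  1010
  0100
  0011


Row parities: 010
Column parities: 1101

Row P: 010, Col P: 1101, Corner: 1


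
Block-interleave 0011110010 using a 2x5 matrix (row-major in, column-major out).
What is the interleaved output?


Matrix:
  00111
  10010
Read columns: 0100101110

0100101110


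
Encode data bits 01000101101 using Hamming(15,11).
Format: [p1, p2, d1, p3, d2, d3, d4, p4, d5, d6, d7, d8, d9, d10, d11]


Parity bits: p1=1, p2=0, p3=0, p4=0

100010000101101


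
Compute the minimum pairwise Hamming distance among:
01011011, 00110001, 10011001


Comparing all pairs, minimum distance: 3
Can detect 2 errors, correct 1 errors

3


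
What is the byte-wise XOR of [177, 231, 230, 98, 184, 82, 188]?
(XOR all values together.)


XOR chain: 177 ^ 231 ^ 230 ^ 98 ^ 184 ^ 82 ^ 188 = 132

132


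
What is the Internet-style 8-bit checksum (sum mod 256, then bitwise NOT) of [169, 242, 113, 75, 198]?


Sum = 797 mod 256 = 29
Complement = 226

226


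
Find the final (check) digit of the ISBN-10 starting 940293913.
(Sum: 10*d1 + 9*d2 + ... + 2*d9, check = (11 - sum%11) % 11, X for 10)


Weighted sum: 254
254 mod 11 = 1

Check digit: X


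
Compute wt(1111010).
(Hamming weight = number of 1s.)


Counting 1s in 1111010

5


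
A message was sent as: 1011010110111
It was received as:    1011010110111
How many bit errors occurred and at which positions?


XOR: 0000000000000

0 errors (received matches sent)


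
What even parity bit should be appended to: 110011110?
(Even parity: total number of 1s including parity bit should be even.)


Number of 1s in data: 6
Parity bit: 0

0


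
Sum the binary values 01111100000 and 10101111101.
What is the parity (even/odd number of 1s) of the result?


01111100000 = 992
10101111101 = 1405
Sum = 2397 = 100101011101
1s count = 7

odd parity (7 ones in 100101011101)


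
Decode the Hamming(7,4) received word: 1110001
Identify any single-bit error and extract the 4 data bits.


Syndrome = 7: error at position 7

Data: 1000 (corrected bit 7)


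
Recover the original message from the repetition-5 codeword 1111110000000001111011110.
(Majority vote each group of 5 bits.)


Groups: 11111, 10000, 00000, 11110, 11110
Majority votes: 10011

10011


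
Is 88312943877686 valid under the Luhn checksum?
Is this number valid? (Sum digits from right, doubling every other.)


Luhn sum = 84
84 mod 10 = 4

Invalid (Luhn sum mod 10 = 4)


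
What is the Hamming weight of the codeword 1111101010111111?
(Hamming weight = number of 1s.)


Counting 1s in 1111101010111111

13


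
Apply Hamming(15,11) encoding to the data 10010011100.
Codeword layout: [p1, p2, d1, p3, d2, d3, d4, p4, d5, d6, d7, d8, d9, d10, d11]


Parity bits: p1=0, p2=1, p3=1, p4=1

011100110011100


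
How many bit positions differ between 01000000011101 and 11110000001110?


XOR: 10110000010011
Count of 1s: 6

6


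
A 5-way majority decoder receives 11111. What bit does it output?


Ones: 5 out of 5
Threshold: 3

1 (5/5 voted 1)


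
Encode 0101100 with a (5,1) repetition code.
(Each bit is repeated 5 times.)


Each bit -> 5 copies

00000111110000011111111110000000000


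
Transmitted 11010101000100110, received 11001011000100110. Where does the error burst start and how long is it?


XOR: 00011110000000000

Burst at position 3, length 4


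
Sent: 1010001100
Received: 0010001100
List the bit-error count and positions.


XOR: 1000000000

1 error(s) at position(s): 0


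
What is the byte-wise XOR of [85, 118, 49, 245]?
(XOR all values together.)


XOR chain: 85 ^ 118 ^ 49 ^ 245 = 231

231


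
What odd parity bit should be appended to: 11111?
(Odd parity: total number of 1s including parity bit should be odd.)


Number of 1s in data: 5
Parity bit: 0

0


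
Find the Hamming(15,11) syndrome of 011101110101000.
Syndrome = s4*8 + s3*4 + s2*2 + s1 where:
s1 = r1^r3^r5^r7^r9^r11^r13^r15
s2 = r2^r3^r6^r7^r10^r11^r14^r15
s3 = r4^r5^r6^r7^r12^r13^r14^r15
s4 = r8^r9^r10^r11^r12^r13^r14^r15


s1=0, s2=1, s3=0, s4=1

Syndrome = 10 (error at position 10)


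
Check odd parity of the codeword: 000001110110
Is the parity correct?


Number of 1s: 5

Yes, parity is correct (5 ones)


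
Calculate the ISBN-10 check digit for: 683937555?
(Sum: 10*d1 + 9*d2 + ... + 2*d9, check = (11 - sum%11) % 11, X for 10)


Weighted sum: 317
317 mod 11 = 9

Check digit: 2


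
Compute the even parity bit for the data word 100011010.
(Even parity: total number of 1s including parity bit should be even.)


Number of 1s in data: 4
Parity bit: 0

0


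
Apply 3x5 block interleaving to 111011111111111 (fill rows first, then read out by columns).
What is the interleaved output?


Matrix:
  11101
  11111
  11111
Read columns: 111111111011111

111111111011111


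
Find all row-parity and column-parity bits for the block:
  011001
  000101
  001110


Row parities: 101
Column parities: 010010

Row P: 101, Col P: 010010, Corner: 0


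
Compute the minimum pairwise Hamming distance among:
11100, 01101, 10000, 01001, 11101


Comparing all pairs, minimum distance: 1
Can detect 0 errors, correct 0 errors

1


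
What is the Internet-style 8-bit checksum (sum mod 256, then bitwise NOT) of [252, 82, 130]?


Sum = 464 mod 256 = 208
Complement = 47

47


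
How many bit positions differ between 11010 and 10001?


XOR: 01011
Count of 1s: 3

3


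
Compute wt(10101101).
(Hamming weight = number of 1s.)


Counting 1s in 10101101

5


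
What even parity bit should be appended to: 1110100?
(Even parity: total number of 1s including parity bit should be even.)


Number of 1s in data: 4
Parity bit: 0

0


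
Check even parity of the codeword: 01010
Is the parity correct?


Number of 1s: 2

Yes, parity is correct (2 ones)


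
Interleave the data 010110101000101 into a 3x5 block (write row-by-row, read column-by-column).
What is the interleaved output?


Matrix:
  01011
  01010
  00101
Read columns: 000110001110101

000110001110101


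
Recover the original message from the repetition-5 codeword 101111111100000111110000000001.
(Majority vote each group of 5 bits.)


Groups: 10111, 11111, 00000, 11111, 00000, 00001
Majority votes: 110100

110100


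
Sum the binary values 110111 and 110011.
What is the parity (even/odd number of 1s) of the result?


110111 = 55
110011 = 51
Sum = 106 = 1101010
1s count = 4

even parity (4 ones in 1101010)


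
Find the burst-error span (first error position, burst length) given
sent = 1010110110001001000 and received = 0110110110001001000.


XOR: 1100000000000000000

Burst at position 0, length 2


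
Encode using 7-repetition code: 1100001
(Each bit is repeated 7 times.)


Each bit -> 7 copies

1111111111111100000000000000000000000000001111111


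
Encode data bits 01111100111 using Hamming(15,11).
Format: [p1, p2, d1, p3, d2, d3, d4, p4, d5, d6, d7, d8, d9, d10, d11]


Parity bits: p1=1, p2=1, p3=0, p4=1

110011111100111


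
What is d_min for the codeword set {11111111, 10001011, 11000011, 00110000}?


Comparing all pairs, minimum distance: 2
Can detect 1 errors, correct 0 errors

2


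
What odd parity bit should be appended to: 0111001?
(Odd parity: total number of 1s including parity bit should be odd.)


Number of 1s in data: 4
Parity bit: 1

1


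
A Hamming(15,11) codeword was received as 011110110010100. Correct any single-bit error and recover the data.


Syndrome = 9: error at position 9

Data: 11011010100 (corrected bit 9)


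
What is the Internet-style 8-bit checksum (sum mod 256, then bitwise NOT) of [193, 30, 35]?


Sum = 258 mod 256 = 2
Complement = 253

253


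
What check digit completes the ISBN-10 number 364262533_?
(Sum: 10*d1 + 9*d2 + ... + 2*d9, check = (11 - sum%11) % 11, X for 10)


Weighted sum: 211
211 mod 11 = 2

Check digit: 9


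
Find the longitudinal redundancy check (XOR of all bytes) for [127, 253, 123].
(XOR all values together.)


XOR chain: 127 ^ 253 ^ 123 = 249

249


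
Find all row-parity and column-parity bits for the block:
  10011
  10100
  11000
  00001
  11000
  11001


Row parities: 100101
Column parities: 11111

Row P: 100101, Col P: 11111, Corner: 1


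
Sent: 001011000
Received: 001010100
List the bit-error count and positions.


XOR: 000001100

2 error(s) at position(s): 5, 6


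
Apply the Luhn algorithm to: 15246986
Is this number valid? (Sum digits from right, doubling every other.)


Luhn sum = 40
40 mod 10 = 0

Valid (Luhn sum mod 10 = 0)


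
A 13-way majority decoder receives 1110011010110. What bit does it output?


Ones: 8 out of 13
Threshold: 7

1 (8/13 voted 1)


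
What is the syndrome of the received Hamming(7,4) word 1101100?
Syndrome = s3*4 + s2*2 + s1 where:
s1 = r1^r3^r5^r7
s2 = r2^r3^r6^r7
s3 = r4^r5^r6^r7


s1=0, s2=1, s3=0

Syndrome = 2 (error at position 2)


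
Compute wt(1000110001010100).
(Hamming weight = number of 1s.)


Counting 1s in 1000110001010100

6


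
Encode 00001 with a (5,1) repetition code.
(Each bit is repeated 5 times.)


Each bit -> 5 copies

0000000000000000000011111


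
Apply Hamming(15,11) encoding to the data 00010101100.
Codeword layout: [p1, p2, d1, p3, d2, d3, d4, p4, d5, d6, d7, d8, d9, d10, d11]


Parity bits: p1=0, p2=0, p3=1, p4=1

000100110101100


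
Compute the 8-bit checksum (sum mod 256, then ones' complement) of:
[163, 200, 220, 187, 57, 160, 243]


Sum = 1230 mod 256 = 206
Complement = 49

49


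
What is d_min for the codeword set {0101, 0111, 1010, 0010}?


Comparing all pairs, minimum distance: 1
Can detect 0 errors, correct 0 errors

1


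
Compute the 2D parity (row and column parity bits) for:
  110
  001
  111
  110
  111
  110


Row parities: 011010
Column parities: 111

Row P: 011010, Col P: 111, Corner: 1


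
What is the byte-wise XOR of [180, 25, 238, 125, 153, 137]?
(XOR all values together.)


XOR chain: 180 ^ 25 ^ 238 ^ 125 ^ 153 ^ 137 = 46

46


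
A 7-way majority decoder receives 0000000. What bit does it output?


Ones: 0 out of 7
Threshold: 4

0 (0/7 voted 1)


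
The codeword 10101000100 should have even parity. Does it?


Number of 1s: 4

Yes, parity is correct (4 ones)


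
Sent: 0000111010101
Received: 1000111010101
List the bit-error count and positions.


XOR: 1000000000000

1 error(s) at position(s): 0


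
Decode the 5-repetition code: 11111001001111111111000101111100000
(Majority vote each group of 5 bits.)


Groups: 11111, 00100, 11111, 11111, 00010, 11111, 00000
Majority votes: 1011010

1011010


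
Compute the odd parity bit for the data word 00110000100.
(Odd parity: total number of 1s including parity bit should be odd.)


Number of 1s in data: 3
Parity bit: 0

0


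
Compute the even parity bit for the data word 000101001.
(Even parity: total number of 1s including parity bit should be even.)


Number of 1s in data: 3
Parity bit: 1

1


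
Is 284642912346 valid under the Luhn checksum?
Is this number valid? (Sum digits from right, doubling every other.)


Luhn sum = 67
67 mod 10 = 7

Invalid (Luhn sum mod 10 = 7)


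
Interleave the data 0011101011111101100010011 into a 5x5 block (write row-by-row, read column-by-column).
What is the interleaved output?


Matrix:
  00111
  01011
  11110
  11000
  10011
Read columns: 0011101110101001110111001

0011101110101001110111001


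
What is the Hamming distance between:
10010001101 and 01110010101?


XOR: 11100011000
Count of 1s: 5

5


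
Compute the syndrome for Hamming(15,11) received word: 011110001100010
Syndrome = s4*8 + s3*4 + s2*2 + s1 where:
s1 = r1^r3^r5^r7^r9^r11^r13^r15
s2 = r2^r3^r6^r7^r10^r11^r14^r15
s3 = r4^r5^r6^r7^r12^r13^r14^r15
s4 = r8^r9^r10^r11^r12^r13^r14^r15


s1=1, s2=0, s3=1, s4=1

Syndrome = 13 (error at position 13)


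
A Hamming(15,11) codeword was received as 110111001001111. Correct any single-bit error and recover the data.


Syndrome = 13: error at position 13

Data: 01101001011 (corrected bit 13)


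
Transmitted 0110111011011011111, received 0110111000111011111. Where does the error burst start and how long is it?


XOR: 0000000011100000000

Burst at position 8, length 3


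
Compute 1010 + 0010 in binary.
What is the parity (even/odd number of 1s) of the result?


1010 = 10
0010 = 2
Sum = 12 = 1100
1s count = 2

even parity (2 ones in 1100)


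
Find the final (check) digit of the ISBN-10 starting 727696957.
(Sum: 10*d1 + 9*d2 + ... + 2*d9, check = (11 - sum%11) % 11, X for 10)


Weighted sum: 335
335 mod 11 = 5

Check digit: 6


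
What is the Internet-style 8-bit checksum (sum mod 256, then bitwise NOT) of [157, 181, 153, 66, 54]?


Sum = 611 mod 256 = 99
Complement = 156

156


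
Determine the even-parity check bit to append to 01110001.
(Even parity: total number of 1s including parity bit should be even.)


Number of 1s in data: 4
Parity bit: 0

0


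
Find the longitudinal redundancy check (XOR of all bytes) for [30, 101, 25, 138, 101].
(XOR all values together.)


XOR chain: 30 ^ 101 ^ 25 ^ 138 ^ 101 = 141

141


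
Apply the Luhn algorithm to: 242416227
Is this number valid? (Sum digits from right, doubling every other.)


Luhn sum = 37
37 mod 10 = 7

Invalid (Luhn sum mod 10 = 7)


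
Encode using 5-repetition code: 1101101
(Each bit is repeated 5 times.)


Each bit -> 5 copies

11111111110000011111111110000011111


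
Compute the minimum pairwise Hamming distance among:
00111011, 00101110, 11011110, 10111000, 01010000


Comparing all pairs, minimum distance: 3
Can detect 2 errors, correct 1 errors

3


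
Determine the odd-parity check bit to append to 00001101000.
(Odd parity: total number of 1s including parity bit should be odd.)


Number of 1s in data: 3
Parity bit: 0

0


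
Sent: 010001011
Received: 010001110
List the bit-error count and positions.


XOR: 000000101

2 error(s) at position(s): 6, 8


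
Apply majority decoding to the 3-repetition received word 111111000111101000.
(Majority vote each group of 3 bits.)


Groups: 111, 111, 000, 111, 101, 000
Majority votes: 110110

110110


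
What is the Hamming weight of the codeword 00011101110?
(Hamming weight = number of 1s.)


Counting 1s in 00011101110

6


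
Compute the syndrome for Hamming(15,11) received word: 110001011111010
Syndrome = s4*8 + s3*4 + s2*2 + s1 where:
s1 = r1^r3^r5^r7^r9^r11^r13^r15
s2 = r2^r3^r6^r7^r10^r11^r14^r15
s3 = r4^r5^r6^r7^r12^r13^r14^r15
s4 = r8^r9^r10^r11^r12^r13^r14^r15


s1=1, s2=1, s3=1, s4=0

Syndrome = 7 (error at position 7)


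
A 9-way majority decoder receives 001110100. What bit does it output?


Ones: 4 out of 9
Threshold: 5

0 (4/9 voted 1)


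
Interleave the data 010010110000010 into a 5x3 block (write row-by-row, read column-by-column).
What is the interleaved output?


Matrix:
  010
  010
  110
  000
  010
Read columns: 001001110100000

001001110100000


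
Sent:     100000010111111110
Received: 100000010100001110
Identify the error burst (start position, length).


XOR: 000000000011110000

Burst at position 10, length 4


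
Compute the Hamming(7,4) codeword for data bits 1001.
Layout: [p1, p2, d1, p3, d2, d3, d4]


Parity bits: p1=0, p2=0, p3=1

0011001


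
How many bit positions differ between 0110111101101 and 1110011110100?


XOR: 1000100011001
Count of 1s: 5

5


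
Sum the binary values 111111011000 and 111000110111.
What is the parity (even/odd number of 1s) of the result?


111111011000 = 4056
111000110111 = 3639
Sum = 7695 = 1111000001111
1s count = 8

even parity (8 ones in 1111000001111)


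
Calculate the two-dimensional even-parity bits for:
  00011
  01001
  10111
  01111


Row parities: 0000
Column parities: 10010

Row P: 0000, Col P: 10010, Corner: 0


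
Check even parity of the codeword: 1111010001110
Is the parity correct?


Number of 1s: 8

Yes, parity is correct (8 ones)


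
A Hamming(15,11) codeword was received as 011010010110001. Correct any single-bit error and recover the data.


Syndrome = 2: error at position 2

Data: 11000110001 (corrected bit 2)


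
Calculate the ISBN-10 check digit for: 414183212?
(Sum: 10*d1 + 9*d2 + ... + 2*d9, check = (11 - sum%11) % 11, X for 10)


Weighted sum: 166
166 mod 11 = 1

Check digit: X


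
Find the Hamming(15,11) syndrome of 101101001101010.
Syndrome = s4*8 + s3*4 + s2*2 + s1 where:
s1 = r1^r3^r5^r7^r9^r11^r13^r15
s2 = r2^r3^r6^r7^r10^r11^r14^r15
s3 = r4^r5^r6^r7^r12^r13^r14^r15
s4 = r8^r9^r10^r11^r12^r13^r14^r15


s1=1, s2=0, s3=0, s4=0

Syndrome = 1 (error at position 1)


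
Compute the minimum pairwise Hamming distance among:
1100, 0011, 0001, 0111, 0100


Comparing all pairs, minimum distance: 1
Can detect 0 errors, correct 0 errors

1


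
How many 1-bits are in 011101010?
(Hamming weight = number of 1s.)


Counting 1s in 011101010

5


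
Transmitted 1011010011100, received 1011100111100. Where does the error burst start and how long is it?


XOR: 0000110100000

Burst at position 4, length 4


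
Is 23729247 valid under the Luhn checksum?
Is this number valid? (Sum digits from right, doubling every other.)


Luhn sum = 40
40 mod 10 = 0

Valid (Luhn sum mod 10 = 0)


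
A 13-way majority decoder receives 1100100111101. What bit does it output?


Ones: 8 out of 13
Threshold: 7

1 (8/13 voted 1)


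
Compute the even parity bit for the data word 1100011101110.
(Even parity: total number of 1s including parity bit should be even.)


Number of 1s in data: 8
Parity bit: 0

0


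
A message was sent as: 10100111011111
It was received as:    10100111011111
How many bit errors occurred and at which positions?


XOR: 00000000000000

0 errors (received matches sent)


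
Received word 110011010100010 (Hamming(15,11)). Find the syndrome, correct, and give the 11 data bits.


Syndrome = 12: error at position 12

Data: 01100101010 (corrected bit 12)


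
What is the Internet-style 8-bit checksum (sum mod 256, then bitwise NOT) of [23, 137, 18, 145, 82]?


Sum = 405 mod 256 = 149
Complement = 106

106


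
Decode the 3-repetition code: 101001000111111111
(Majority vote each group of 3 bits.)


Groups: 101, 001, 000, 111, 111, 111
Majority votes: 100111

100111


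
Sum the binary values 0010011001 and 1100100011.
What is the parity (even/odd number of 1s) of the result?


0010011001 = 153
1100100011 = 803
Sum = 956 = 1110111100
1s count = 7

odd parity (7 ones in 1110111100)


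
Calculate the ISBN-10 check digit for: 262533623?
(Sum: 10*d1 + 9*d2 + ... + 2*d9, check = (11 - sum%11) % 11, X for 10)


Weighted sum: 194
194 mod 11 = 7

Check digit: 4


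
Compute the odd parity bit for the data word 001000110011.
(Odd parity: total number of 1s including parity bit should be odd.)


Number of 1s in data: 5
Parity bit: 0

0


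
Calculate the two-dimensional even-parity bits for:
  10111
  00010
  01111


Row parities: 010
Column parities: 11010

Row P: 010, Col P: 11010, Corner: 1


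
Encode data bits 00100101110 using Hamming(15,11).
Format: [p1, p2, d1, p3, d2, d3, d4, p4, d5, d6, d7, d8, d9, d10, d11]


Parity bits: p1=1, p2=1, p3=0, p4=0

110001000101110


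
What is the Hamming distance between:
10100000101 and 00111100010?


XOR: 10011100111
Count of 1s: 7

7


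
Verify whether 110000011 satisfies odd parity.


Number of 1s: 4

No, parity error (4 ones)


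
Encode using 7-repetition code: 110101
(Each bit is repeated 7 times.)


Each bit -> 7 copies

111111111111110000000111111100000001111111


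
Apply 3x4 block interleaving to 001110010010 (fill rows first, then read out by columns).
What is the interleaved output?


Matrix:
  0011
  1001
  0010
Read columns: 010000101110

010000101110


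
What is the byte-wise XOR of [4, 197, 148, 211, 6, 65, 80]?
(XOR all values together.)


XOR chain: 4 ^ 197 ^ 148 ^ 211 ^ 6 ^ 65 ^ 80 = 145

145


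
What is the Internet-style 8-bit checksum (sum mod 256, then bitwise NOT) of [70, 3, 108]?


Sum = 181 mod 256 = 181
Complement = 74

74


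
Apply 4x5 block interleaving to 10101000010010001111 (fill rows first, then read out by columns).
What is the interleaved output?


Matrix:
  10101
  00001
  00100
  01111
Read columns: 10000001101100011101

10000001101100011101


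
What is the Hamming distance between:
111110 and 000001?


XOR: 111111
Count of 1s: 6

6


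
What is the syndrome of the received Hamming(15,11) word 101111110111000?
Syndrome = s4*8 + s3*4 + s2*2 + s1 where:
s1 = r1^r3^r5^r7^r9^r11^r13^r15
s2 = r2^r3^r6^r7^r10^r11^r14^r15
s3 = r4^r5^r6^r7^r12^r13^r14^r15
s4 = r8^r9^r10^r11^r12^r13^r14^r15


s1=1, s2=1, s3=1, s4=0

Syndrome = 7 (error at position 7)


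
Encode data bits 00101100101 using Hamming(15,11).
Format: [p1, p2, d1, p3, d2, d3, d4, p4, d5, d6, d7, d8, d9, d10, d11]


Parity bits: p1=1, p2=1, p3=1, p4=0

110101001100101


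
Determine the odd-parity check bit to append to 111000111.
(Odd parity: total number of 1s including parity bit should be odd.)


Number of 1s in data: 6
Parity bit: 1

1


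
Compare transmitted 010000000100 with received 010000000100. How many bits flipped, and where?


XOR: 000000000000

0 errors (received matches sent)


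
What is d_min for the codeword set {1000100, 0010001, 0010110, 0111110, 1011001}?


Comparing all pairs, minimum distance: 2
Can detect 1 errors, correct 0 errors

2


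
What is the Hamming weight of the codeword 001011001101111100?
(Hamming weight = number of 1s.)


Counting 1s in 001011001101111100

10


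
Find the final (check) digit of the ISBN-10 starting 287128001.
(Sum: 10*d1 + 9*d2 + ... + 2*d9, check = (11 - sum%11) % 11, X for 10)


Weighted sum: 209
209 mod 11 = 0

Check digit: 0


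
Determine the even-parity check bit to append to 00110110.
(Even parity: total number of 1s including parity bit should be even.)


Number of 1s in data: 4
Parity bit: 0

0


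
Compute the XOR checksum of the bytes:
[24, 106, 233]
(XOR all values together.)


XOR chain: 24 ^ 106 ^ 233 = 155

155


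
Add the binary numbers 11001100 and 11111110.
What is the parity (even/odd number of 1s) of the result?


11001100 = 204
11111110 = 254
Sum = 458 = 111001010
1s count = 5

odd parity (5 ones in 111001010)


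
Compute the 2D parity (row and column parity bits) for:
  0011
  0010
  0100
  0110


Row parities: 0110
Column parities: 0011

Row P: 0110, Col P: 0011, Corner: 0


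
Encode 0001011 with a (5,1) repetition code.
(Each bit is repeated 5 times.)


Each bit -> 5 copies

00000000000000011111000001111111111


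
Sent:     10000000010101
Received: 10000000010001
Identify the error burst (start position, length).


XOR: 00000000000100

Burst at position 11, length 1


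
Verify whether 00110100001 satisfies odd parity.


Number of 1s: 4

No, parity error (4 ones)


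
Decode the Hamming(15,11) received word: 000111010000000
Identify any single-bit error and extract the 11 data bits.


Syndrome = 15: error at position 15

Data: 01100000001 (corrected bit 15)


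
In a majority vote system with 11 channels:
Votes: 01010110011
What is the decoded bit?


Ones: 6 out of 11
Threshold: 6

1 (6/11 voted 1)


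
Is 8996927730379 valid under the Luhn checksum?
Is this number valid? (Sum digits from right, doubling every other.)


Luhn sum = 74
74 mod 10 = 4

Invalid (Luhn sum mod 10 = 4)


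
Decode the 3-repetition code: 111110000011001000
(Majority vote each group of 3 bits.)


Groups: 111, 110, 000, 011, 001, 000
Majority votes: 110100

110100


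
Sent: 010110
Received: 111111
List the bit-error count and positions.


XOR: 101001

3 error(s) at position(s): 0, 2, 5


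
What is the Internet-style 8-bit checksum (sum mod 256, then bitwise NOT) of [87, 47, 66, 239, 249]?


Sum = 688 mod 256 = 176
Complement = 79

79


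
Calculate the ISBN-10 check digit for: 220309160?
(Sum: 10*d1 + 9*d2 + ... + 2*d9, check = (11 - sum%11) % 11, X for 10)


Weighted sum: 126
126 mod 11 = 5

Check digit: 6


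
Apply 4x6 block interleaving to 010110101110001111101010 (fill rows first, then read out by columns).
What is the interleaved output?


Matrix:
  010110
  101110
  001111
  101010
Read columns: 010110000111111011110010

010110000111111011110010


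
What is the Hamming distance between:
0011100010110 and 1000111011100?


XOR: 1011011001010
Count of 1s: 7

7


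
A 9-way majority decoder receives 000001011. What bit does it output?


Ones: 3 out of 9
Threshold: 5

0 (3/9 voted 1)


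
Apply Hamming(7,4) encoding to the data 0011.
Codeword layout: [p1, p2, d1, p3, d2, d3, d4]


Parity bits: p1=1, p2=0, p3=0

1000011


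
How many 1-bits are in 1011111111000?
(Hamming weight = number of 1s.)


Counting 1s in 1011111111000

9


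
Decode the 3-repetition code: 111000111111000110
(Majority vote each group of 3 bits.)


Groups: 111, 000, 111, 111, 000, 110
Majority votes: 101101

101101


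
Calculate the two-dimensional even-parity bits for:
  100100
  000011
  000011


Row parities: 000
Column parities: 100100

Row P: 000, Col P: 100100, Corner: 0


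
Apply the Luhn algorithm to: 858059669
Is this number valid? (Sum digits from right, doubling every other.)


Luhn sum = 49
49 mod 10 = 9

Invalid (Luhn sum mod 10 = 9)


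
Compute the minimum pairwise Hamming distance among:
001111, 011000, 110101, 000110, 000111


Comparing all pairs, minimum distance: 1
Can detect 0 errors, correct 0 errors

1


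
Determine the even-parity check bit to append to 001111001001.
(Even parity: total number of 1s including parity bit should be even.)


Number of 1s in data: 6
Parity bit: 0

0


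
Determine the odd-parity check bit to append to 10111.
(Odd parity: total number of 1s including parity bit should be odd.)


Number of 1s in data: 4
Parity bit: 1

1


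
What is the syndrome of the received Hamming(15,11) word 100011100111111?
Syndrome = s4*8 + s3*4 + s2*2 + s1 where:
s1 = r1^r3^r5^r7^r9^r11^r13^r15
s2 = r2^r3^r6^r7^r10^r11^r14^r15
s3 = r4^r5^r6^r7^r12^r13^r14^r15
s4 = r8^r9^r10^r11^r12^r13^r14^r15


s1=0, s2=0, s3=1, s4=0

Syndrome = 4 (error at position 4)


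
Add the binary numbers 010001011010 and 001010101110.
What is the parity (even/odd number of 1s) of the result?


010001011010 = 1114
001010101110 = 686
Sum = 1800 = 11100001000
1s count = 4

even parity (4 ones in 11100001000)


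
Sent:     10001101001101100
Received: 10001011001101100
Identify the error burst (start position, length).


XOR: 00000110000000000

Burst at position 5, length 2


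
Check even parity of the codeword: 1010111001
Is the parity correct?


Number of 1s: 6

Yes, parity is correct (6 ones)


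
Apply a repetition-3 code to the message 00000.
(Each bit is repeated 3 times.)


Each bit -> 3 copies

000000000000000


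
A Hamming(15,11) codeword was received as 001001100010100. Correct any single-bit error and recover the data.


Syndrome = 4: error at position 4

Data: 10110010100 (corrected bit 4)


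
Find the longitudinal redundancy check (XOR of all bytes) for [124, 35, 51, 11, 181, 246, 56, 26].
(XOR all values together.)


XOR chain: 124 ^ 35 ^ 51 ^ 11 ^ 181 ^ 246 ^ 56 ^ 26 = 6

6


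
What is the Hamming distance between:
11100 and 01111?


XOR: 10011
Count of 1s: 3

3


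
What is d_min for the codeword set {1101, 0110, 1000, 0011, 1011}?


Comparing all pairs, minimum distance: 1
Can detect 0 errors, correct 0 errors

1


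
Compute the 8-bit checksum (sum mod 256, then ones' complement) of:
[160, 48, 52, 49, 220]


Sum = 529 mod 256 = 17
Complement = 238

238


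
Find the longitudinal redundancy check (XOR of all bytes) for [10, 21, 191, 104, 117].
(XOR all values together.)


XOR chain: 10 ^ 21 ^ 191 ^ 104 ^ 117 = 189

189


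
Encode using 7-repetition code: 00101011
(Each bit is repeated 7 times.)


Each bit -> 7 copies

00000000000000111111100000001111111000000011111111111111


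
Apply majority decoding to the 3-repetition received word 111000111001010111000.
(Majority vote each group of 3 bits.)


Groups: 111, 000, 111, 001, 010, 111, 000
Majority votes: 1010010

1010010


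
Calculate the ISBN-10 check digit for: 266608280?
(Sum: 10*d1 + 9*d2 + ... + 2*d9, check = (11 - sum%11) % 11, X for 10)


Weighted sum: 236
236 mod 11 = 5

Check digit: 6


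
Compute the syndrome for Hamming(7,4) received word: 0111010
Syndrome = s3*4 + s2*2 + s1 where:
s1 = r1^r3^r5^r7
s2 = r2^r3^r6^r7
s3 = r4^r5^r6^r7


s1=1, s2=1, s3=0

Syndrome = 3 (error at position 3)


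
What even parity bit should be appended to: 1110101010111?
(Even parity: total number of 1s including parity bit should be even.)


Number of 1s in data: 9
Parity bit: 1

1


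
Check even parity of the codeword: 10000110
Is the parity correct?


Number of 1s: 3

No, parity error (3 ones)


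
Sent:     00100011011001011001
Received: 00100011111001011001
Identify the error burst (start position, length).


XOR: 00000000100000000000

Burst at position 8, length 1


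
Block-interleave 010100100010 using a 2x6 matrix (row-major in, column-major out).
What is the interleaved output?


Matrix:
  010100
  100010
Read columns: 011000100100

011000100100


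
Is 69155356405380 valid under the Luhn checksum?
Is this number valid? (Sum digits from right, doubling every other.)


Luhn sum = 49
49 mod 10 = 9

Invalid (Luhn sum mod 10 = 9)


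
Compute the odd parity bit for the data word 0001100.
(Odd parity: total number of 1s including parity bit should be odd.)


Number of 1s in data: 2
Parity bit: 1

1


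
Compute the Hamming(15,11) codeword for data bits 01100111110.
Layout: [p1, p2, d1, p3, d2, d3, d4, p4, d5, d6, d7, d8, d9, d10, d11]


Parity bits: p1=1, p2=0, p3=1, p4=1

100111010111110


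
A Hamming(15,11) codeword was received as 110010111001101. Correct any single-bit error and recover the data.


Syndrome = 14: error at position 14

Data: 01011001111 (corrected bit 14)


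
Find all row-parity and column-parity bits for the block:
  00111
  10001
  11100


Row parities: 101
Column parities: 01010

Row P: 101, Col P: 01010, Corner: 0


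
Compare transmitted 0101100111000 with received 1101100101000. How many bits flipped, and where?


XOR: 1000000010000

2 error(s) at position(s): 0, 8


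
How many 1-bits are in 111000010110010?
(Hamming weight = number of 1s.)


Counting 1s in 111000010110010

7


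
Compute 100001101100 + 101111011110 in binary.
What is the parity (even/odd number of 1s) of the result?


100001101100 = 2156
101111011110 = 3038
Sum = 5194 = 1010001001010
1s count = 5

odd parity (5 ones in 1010001001010)


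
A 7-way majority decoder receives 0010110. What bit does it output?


Ones: 3 out of 7
Threshold: 4

0 (3/7 voted 1)


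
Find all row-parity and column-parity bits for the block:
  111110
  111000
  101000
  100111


Row parities: 1100
Column parities: 001001

Row P: 1100, Col P: 001001, Corner: 0


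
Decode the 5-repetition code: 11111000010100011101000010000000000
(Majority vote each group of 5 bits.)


Groups: 11111, 00001, 01000, 11101, 00001, 00000, 00000
Majority votes: 1001000

1001000


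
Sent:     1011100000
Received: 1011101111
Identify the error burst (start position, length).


XOR: 0000001111

Burst at position 6, length 4


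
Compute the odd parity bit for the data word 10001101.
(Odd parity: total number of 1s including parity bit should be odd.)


Number of 1s in data: 4
Parity bit: 1

1


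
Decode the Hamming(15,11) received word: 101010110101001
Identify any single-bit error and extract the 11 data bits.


Syndrome = 1: error at position 1

Data: 11010101001 (corrected bit 1)


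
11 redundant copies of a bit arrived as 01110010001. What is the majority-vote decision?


Ones: 5 out of 11
Threshold: 6

0 (5/11 voted 1)


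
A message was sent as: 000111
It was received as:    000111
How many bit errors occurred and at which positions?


XOR: 000000

0 errors (received matches sent)


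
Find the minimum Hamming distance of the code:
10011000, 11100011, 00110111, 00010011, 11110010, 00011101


Comparing all pairs, minimum distance: 2
Can detect 1 errors, correct 0 errors

2


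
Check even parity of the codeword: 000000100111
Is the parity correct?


Number of 1s: 4

Yes, parity is correct (4 ones)


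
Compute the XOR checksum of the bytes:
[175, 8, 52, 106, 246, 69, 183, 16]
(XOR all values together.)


XOR chain: 175 ^ 8 ^ 52 ^ 106 ^ 246 ^ 69 ^ 183 ^ 16 = 237

237


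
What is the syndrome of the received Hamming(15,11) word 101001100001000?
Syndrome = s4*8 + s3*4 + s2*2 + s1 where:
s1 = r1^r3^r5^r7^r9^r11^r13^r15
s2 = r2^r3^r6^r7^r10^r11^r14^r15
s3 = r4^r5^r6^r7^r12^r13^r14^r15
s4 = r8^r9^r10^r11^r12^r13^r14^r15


s1=1, s2=1, s3=1, s4=1

Syndrome = 15 (error at position 15)


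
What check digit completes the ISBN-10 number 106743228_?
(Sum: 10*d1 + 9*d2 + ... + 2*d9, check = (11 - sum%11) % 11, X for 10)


Weighted sum: 176
176 mod 11 = 0

Check digit: 0


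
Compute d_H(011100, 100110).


XOR: 111010
Count of 1s: 4

4


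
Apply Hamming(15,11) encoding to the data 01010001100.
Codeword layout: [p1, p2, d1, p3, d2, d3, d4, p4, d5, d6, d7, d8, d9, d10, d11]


Parity bits: p1=1, p2=1, p3=0, p4=0

110010100001100


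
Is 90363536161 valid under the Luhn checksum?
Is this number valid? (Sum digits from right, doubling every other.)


Luhn sum = 30
30 mod 10 = 0

Valid (Luhn sum mod 10 = 0)


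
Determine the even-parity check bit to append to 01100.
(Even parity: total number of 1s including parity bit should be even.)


Number of 1s in data: 2
Parity bit: 0

0


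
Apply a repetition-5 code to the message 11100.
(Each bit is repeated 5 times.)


Each bit -> 5 copies

1111111111111110000000000


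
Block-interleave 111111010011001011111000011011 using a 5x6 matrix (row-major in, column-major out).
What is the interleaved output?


Matrix:
  111111
  010011
  001011
  111000
  011011
Read columns: 100101101110111100001110111101

100101101110111100001110111101


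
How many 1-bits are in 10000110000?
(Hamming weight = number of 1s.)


Counting 1s in 10000110000

3


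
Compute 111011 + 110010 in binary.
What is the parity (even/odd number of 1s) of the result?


111011 = 59
110010 = 50
Sum = 109 = 1101101
1s count = 5

odd parity (5 ones in 1101101)


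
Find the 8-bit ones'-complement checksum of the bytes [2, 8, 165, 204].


Sum = 379 mod 256 = 123
Complement = 132

132


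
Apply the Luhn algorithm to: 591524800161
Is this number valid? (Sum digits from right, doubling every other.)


Luhn sum = 37
37 mod 10 = 7

Invalid (Luhn sum mod 10 = 7)


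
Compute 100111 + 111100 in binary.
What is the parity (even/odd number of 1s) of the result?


100111 = 39
111100 = 60
Sum = 99 = 1100011
1s count = 4

even parity (4 ones in 1100011)


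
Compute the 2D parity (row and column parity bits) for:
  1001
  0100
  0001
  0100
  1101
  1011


Row parities: 011111
Column parities: 1110

Row P: 011111, Col P: 1110, Corner: 1


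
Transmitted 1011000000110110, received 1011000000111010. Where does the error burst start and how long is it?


XOR: 0000000000001100

Burst at position 12, length 2


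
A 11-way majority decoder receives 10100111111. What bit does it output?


Ones: 8 out of 11
Threshold: 6

1 (8/11 voted 1)


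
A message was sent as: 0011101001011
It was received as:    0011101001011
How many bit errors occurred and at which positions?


XOR: 0000000000000

0 errors (received matches sent)


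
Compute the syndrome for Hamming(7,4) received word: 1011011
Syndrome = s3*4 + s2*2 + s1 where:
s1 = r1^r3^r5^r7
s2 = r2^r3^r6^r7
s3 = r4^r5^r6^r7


s1=1, s2=1, s3=1

Syndrome = 7 (error at position 7)


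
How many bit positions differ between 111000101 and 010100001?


XOR: 101100100
Count of 1s: 4

4


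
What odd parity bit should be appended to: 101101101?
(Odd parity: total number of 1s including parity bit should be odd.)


Number of 1s in data: 6
Parity bit: 1

1


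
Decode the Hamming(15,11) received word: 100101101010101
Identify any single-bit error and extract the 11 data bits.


Syndrome = 4: error at position 4

Data: 00111010101 (corrected bit 4)


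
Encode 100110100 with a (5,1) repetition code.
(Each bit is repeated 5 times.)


Each bit -> 5 copies

111110000000000111111111100000111110000000000


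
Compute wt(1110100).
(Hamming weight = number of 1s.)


Counting 1s in 1110100

4


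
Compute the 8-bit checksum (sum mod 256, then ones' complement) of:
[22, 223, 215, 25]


Sum = 485 mod 256 = 229
Complement = 26

26
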